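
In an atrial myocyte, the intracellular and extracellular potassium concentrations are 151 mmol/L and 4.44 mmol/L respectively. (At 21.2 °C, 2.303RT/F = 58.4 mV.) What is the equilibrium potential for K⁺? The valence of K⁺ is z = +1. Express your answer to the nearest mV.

-89 mV

E = (58.4/z) · log₁₀([K⁺]_out/[K⁺]_in) with z = +1.
= (58.4/1) · log₁₀(4.44/151) = 58.40 · log₁₀(0.0294)
= 58.40 · (-1.5316) = -89.45 mV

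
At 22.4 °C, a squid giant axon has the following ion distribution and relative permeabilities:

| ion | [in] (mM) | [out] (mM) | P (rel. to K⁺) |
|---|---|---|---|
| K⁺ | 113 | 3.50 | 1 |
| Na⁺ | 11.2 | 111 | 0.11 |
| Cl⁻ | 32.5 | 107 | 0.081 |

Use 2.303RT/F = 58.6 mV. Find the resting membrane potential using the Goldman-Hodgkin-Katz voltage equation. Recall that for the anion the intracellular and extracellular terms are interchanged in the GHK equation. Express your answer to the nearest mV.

-48 mV

Vm = 58.6 · log₁₀[(Σ P·[cation]ₒ + Σ P·[anion]ᵢ) / (Σ P·[cation]ᵢ + Σ P·[anion]ₒ)]
Numerator = 1×3.50 + 0.11×111 + 0.081×32.5 = 18.34
Denominator = 1×113 + 0.11×11.2 + 0.081×107 = 122.9
Vm = 58.6 · log₁₀(0.14925) = 58.6 × (-0.8261) = -48.41 mV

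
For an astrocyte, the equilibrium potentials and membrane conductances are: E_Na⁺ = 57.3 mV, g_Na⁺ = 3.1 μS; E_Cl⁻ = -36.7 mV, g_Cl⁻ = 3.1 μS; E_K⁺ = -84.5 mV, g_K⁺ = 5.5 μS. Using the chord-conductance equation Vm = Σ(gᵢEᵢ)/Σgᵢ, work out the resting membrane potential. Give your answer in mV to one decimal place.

-34.3 mV

Σ gᵢEᵢ = 3.1·(57.3) + 3.1·(-36.7) + 5.5·(-84.5) = -400.89
Σ gᵢ = 3.1 + 3.1 + 5.5 = 11.7
Vm = -400.89 / 11.7 = -34.26 mV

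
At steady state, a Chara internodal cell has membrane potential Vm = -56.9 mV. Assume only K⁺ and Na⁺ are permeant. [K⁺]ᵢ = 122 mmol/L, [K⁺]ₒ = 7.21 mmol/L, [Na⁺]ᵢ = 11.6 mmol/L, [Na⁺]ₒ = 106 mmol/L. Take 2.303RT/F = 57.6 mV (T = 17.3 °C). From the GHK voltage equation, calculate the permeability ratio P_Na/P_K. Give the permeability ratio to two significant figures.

0.051

Let α = P_Na/P_K. GHK: Vm = 57.6·log₁₀[(Kₒ + α·Naₒ)/(Kᵢ + α·Naᵢ)].
10^(Vm/57.6) = 10^(-56.9/57.6) = 0.10284
So 0.10284·(Kᵢ + α·Naᵢ) = Kₒ + α·Naₒ → α = (0.10284·122.0 − 7.21) / (106.0 − 0.10284·11.6)
α = (12.55 − 7.21) / (106.0 − 1.193) = 5.336/104.8 = 0.05091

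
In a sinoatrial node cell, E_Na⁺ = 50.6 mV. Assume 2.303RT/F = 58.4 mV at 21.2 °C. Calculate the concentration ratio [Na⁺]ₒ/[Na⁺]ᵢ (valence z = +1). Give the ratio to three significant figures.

log₁₀([out]/[in]) = E·z/(58.4) = 50.6 × 1 / 58.4 = 0.8664
[out]/[in] = 10^(0.8664) = 7.353

7.35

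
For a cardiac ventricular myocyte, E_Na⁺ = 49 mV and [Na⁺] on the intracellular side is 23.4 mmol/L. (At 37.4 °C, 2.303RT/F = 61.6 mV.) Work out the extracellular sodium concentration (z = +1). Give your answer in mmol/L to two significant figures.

Nernst: E = (61.6/1) · log₁₀([out]/[in]), so log₁₀([out]/[in]) = 49.0 × 1 / 61.6 = 0.7955.
[out]/[in] = 10^(0.7955) = 6.244.
[out] = 6.244 × 23.4 = 146.1 mmol/L.

150 mmol/L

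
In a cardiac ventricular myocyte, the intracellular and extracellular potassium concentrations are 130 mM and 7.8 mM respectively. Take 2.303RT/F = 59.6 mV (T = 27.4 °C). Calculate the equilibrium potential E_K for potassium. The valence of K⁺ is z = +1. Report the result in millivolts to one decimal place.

E = (59.6/z) · log₁₀([K⁺]_out/[K⁺]_in) with z = +1.
= (59.6/1) · log₁₀(7.8/130) = 59.60 · log₁₀(0.06)
= 59.60 · (-1.2218) = -72.82 mV

-72.8 mV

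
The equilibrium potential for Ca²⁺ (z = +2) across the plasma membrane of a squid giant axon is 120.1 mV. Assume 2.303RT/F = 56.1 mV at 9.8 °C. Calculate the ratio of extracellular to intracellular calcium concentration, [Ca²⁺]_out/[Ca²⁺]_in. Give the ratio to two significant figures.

log₁₀([out]/[in]) = E·z/(56.1) = 120.1 × 2 / 56.1 = 4.2816
[out]/[in] = 10^(4.2816) = 1.913e+04

19000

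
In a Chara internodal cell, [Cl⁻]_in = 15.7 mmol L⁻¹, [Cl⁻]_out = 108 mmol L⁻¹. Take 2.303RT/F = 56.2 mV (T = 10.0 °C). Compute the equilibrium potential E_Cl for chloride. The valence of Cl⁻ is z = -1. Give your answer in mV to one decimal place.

-47.1 mV

E = (56.2/z) · log₁₀([Cl⁻]_out/[Cl⁻]_in) with z = -1.
For an anion, dividing by z = -1 reverses the sign.
= (56.2/-1) · log₁₀(108/15.7) = -56.20 · log₁₀(6.879)
= -56.20 · (0.8375) = -47.07 mV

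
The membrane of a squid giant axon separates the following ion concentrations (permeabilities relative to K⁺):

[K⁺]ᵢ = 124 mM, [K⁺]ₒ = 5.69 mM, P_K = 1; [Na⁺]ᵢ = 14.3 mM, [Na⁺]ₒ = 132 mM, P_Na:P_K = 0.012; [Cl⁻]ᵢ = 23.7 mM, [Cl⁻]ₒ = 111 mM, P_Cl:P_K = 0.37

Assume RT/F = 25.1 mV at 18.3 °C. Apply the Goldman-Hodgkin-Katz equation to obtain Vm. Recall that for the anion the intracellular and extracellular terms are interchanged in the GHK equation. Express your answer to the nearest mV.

Vm = 25.1 · ln[(Σ P·[cation]ₒ + Σ P·[anion]ᵢ) / (Σ P·[cation]ᵢ + Σ P·[anion]ₒ)]
Numerator = 1×5.69 + 0.012×132 + 0.37×23.7 = 16.04
Denominator = 1×124 + 0.012×14.3 + 0.37×111 = 165.2
Vm = 25.1 · ln(0.097088) = 25.1 × (-2.3321) = -58.54 mV

-59 mV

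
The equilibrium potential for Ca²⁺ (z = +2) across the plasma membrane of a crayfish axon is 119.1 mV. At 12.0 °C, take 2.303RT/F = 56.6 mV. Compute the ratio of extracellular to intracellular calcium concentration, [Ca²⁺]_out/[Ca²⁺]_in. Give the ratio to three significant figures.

log₁₀([out]/[in]) = E·z/(56.6) = 119.1 × 2 / 56.6 = 4.2085
[out]/[in] = 10^(4.2085) = 1.616e+04

16200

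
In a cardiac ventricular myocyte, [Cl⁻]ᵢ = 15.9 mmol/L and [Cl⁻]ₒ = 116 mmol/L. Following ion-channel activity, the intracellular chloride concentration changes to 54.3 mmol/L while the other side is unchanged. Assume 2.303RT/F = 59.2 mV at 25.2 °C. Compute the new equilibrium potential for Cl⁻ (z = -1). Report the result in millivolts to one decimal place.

After the shift: [Cl⁻]_out = 116, [Cl⁻]_in = 54.3 mmol/L.
E_new = (59.2/-1)·log₁₀(116/54.3) = -59.20 · (0.3297) = -19.52 mV

-19.5 mV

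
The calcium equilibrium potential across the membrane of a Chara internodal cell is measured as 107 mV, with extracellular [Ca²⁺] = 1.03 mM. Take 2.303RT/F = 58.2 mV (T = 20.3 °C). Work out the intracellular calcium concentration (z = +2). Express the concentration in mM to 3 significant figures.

0.000217 mM

Nernst: E = (58.2/2) · log₁₀([out]/[in]), so log₁₀([out]/[in]) = 107.0 × 2 / 58.2 = 3.6770.
[out]/[in] = 10^(3.6770) = 4753.
[in] = 1.03 / 4753 = 0.0002167 mM.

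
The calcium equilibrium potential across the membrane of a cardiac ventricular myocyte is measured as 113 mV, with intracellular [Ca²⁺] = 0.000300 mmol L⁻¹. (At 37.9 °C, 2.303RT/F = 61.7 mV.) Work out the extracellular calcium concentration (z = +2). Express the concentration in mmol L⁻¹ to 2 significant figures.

Nernst: E = (61.7/2) · log₁₀([out]/[in]), so log₁₀([out]/[in]) = 113.0 × 2 / 61.7 = 3.6629.
[out]/[in] = 10^(3.6629) = 4601.
[out] = 4601 × 0.000300 = 1.38 mmol L⁻¹.

1.4 mmol L⁻¹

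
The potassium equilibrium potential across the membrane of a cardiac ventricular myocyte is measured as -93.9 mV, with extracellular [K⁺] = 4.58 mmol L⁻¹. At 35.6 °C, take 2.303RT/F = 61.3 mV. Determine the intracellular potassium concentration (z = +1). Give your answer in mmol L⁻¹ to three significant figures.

156 mmol L⁻¹

Nernst: E = (61.3/1) · log₁₀([out]/[in]), so log₁₀([out]/[in]) = -93.9 × 1 / 61.3 = -1.5318.
[out]/[in] = 10^(-1.5318) = 0.02939.
[in] = 4.58 / 0.02939 = 155.8 mmol L⁻¹.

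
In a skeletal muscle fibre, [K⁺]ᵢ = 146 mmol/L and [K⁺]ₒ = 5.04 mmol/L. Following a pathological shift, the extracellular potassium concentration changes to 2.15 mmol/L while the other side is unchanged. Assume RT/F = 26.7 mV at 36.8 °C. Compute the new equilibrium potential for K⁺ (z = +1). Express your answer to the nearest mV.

After the shift: [K⁺]_out = 2.15, [K⁺]_in = 146 mmol/L.
E_new = (26.7/1)·ln(2.15/146) = 26.70 · (-4.2181) = -112.62 mV

-113 mV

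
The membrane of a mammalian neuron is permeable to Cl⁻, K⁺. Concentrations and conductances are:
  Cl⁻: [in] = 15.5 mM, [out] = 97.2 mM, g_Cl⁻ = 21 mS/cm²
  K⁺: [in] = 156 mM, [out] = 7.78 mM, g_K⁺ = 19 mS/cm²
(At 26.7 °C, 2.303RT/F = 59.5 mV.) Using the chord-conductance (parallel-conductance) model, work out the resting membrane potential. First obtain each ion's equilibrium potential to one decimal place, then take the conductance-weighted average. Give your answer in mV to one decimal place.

E_Cl⁻ = (59.5/-1)·log₁₀(97.2/15.5) = -47.4 mV
E_K⁺ = (59.5/1)·log₁₀(7.78/156) = -77.5 mV
Vm = (Σ gᵢEᵢ)/(Σ gᵢ) = (21·-47.4 + 19·-77.5) / (21 + 19)
= -2467.90 / 40 = -61.70 mV

-61.7 mV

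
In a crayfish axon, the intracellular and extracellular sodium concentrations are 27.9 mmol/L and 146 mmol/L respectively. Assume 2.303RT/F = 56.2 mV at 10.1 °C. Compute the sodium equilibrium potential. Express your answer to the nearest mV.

E = (56.2/z) · log₁₀([Na⁺]_out/[Na⁺]_in) with z = +1.
= (56.2/1) · log₁₀(146/27.9) = 56.20 · log₁₀(5.233)
= 56.20 · (0.7187) = 40.39 mV

40 mV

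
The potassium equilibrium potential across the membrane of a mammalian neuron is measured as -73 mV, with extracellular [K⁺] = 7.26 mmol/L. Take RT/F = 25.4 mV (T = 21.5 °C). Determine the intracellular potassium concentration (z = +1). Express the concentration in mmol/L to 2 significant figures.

Nernst: E = (25.4/1) · ln([out]/[in]), so ln([out]/[in]) = -73.0 × 1 / 25.4 = -2.8740.
[out]/[in] = e^(-2.8740) = 0.05647.
[in] = 7.26 / 0.05647 = 128.6 mmol/L.

130 mmol/L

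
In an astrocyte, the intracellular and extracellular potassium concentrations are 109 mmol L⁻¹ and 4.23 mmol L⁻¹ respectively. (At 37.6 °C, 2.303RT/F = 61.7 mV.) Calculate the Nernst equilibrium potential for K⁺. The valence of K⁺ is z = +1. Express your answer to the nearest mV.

-87 mV

E = (61.7/z) · log₁₀([K⁺]_out/[K⁺]_in) with z = +1.
= (61.7/1) · log₁₀(4.23/109) = 61.70 · log₁₀(0.03881)
= 61.70 · (-1.4111) = -87.06 mV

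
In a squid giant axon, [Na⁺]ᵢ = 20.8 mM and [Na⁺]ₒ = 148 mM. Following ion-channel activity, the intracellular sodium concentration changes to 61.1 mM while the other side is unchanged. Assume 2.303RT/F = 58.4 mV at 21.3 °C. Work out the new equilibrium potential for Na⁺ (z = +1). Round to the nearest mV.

22 mV

After the shift: [Na⁺]_out = 148, [Na⁺]_in = 61.1 mM.
E_new = (58.4/1)·log₁₀(148/61.1) = 58.40 · (0.3842) = 22.44 mV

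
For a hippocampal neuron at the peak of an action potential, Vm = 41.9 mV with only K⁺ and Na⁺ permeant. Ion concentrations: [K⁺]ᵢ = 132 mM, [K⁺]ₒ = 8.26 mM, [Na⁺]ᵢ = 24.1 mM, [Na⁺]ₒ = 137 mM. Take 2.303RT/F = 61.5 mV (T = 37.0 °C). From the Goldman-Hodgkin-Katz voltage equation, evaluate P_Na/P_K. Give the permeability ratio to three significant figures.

Let α = P_Na/P_K. GHK: Vm = 61.5·log₁₀[(Kₒ + α·Naₒ)/(Kᵢ + α·Naᵢ)].
10^(Vm/61.5) = 10^(41.9/61.5) = 4.8007
So 4.8007·(Kᵢ + α·Naᵢ) = Kₒ + α·Naₒ → α = (4.8007·132.0 − 8.26) / (137.0 − 4.8007·24.1)
α = (633.7 − 8.26) / (137.0 − 115.7) = 625.4/21.3 = 29.36

29.4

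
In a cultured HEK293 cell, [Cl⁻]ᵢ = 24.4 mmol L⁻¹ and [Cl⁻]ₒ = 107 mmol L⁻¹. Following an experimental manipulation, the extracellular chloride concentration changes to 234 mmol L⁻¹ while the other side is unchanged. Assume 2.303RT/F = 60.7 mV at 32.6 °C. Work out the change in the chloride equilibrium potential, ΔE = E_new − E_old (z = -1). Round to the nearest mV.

E_old = (60.7/-1)·log₁₀(107/24.4) = -38.97 mV
E_new = (60.7/-1)·log₁₀(234/24.4) = -59.60 mV
ΔE = -59.60 − (-38.97) = -20.63 mV

-21 mV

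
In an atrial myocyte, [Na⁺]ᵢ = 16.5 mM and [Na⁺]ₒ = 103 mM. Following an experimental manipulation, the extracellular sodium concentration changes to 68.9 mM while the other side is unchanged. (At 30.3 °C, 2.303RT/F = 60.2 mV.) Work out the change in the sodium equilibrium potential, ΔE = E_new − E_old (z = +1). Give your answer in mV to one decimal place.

E_old = (60.2/1)·log₁₀(103/16.5) = 47.88 mV
E_new = (60.2/1)·log₁₀(68.9/16.5) = 37.37 mV
ΔE = 37.37 − (47.88) = -10.51 mV

-10.5 mV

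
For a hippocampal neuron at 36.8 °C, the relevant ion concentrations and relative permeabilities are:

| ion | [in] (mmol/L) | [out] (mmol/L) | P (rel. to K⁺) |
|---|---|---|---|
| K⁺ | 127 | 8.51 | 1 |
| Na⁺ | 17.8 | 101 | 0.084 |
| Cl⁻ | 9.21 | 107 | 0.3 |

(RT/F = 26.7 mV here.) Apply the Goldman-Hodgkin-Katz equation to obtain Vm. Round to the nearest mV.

-56 mV

Vm = 26.7 · ln[(Σ P·[cation]ₒ + Σ P·[anion]ᵢ) / (Σ P·[cation]ᵢ + Σ P·[anion]ₒ)]
Numerator = 1×8.51 + 0.084×101 + 0.3×9.21 = 19.76
Denominator = 1×127 + 0.084×17.8 + 0.3×107 = 160.6
Vm = 26.7 · ln(0.12302) = 26.7 × (-2.0954) = -55.95 mV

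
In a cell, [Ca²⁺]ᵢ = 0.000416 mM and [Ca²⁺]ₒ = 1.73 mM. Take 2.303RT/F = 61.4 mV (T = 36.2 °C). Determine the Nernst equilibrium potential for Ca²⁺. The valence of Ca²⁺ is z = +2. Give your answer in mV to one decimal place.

111.1 mV

E = (61.4/z) · log₁₀([Ca²⁺]_out/[Ca²⁺]_in) with z = +2.
= (61.4/2) · log₁₀(1.73/0.000416) = 30.70 · log₁₀(4159)
= 30.70 · (3.6190) = 111.10 mV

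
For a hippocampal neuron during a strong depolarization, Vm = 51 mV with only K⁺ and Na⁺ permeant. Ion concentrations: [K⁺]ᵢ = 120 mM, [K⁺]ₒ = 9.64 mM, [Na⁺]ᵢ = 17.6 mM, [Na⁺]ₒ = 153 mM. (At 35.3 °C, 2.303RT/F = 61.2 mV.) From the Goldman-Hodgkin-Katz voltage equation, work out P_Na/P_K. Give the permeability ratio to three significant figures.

Let α = P_Na/P_K. GHK: Vm = 61.2·log₁₀[(Kₒ + α·Naₒ)/(Kᵢ + α·Naᵢ)].
10^(Vm/61.2) = 10^(51.0/61.2) = 6.8129
So 6.8129·(Kᵢ + α·Naᵢ) = Kₒ + α·Naₒ → α = (6.8129·120.0 − 9.64) / (153.0 − 6.8129·17.6)
α = (817.6 − 9.64) / (153.0 − 119.9) = 807.9/33.09 = 24.41

24.4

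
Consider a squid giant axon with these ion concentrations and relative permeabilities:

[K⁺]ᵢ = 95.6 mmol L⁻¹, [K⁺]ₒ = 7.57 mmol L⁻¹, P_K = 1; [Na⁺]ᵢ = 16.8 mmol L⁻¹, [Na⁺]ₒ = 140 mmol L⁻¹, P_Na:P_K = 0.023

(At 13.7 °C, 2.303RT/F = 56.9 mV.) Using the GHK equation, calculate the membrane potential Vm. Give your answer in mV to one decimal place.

-54.0 mV

Vm = 56.9 · log₁₀[(Σ P·[cation]ₒ + Σ P·[anion]ᵢ) / (Σ P·[cation]ᵢ + Σ P·[anion]ₒ)]
Numerator = 1×7.57 + 0.023×140 = 10.79
Denominator = 1×95.6 + 0.023×16.8 = 95.99
Vm = 56.9 · log₁₀(0.11241) = 56.9 × (-0.9492) = -54.01 mV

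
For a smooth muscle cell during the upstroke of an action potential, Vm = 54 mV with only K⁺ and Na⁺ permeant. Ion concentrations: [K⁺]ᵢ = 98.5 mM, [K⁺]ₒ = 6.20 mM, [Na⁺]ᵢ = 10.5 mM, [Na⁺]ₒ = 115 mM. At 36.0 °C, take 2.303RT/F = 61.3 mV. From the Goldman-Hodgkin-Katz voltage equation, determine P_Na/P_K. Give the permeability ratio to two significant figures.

Let α = P_Na/P_K. GHK: Vm = 61.3·log₁₀[(Kₒ + α·Naₒ)/(Kᵢ + α·Naᵢ)].
10^(Vm/61.3) = 10^(54.0/61.3) = 7.6017
So 7.6017·(Kᵢ + α·Naᵢ) = Kₒ + α·Naₒ → α = (7.6017·98.5 − 6.2) / (115.0 − 7.6017·10.5)
α = (748.8 − 6.2) / (115.0 − 79.82) = 742.6/35.18 = 21.11

21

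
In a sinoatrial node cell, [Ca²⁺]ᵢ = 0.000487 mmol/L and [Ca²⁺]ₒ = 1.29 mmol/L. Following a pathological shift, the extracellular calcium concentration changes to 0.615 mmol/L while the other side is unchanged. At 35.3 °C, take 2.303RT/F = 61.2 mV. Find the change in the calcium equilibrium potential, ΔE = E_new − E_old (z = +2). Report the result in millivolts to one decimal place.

E_old = (61.2/2)·log₁₀(1.29/0.000487) = 104.75 mV
E_new = (61.2/2)·log₁₀(0.615/0.000487) = 94.90 mV
ΔE = 94.90 − (104.75) = -9.84 mV

-9.8 mV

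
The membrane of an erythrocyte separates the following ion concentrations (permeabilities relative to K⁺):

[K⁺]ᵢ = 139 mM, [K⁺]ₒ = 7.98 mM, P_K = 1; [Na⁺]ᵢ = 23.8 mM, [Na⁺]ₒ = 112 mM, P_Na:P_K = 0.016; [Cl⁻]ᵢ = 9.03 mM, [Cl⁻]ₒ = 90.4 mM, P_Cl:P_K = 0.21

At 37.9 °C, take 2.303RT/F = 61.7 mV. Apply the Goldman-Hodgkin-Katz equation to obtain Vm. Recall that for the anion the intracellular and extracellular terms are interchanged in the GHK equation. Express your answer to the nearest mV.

Vm = 61.7 · log₁₀[(Σ P·[cation]ₒ + Σ P·[anion]ᵢ) / (Σ P·[cation]ᵢ + Σ P·[anion]ₒ)]
Numerator = 1×7.98 + 0.016×112 + 0.21×9.03 = 11.67
Denominator = 1×139 + 0.016×23.8 + 0.21×90.4 = 158.4
Vm = 61.7 · log₁₀(0.07368) = 61.7 × (-1.1327) = -69.88 mV

-70 mV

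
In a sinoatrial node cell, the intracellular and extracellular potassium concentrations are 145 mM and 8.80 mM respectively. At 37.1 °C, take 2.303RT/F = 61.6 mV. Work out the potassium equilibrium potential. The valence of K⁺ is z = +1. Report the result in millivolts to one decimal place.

-75.0 mV

E = (61.6/z) · log₁₀([K⁺]_out/[K⁺]_in) with z = +1.
= (61.6/1) · log₁₀(8.80/145) = 61.60 · log₁₀(0.06069)
= 61.60 · (-1.2169) = -74.96 mV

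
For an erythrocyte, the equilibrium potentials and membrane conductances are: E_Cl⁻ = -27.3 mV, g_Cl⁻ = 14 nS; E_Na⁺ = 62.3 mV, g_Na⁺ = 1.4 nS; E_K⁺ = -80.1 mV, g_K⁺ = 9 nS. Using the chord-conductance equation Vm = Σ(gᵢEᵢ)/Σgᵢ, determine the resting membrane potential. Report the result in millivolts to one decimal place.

Σ gᵢEᵢ = 14·(-27.3) + 1.4·(62.3) + 9·(-80.1) = -1015.88
Σ gᵢ = 14 + 1.4 + 9 = 24.4
Vm = -1015.88 / 24.4 = -41.63 mV

-41.6 mV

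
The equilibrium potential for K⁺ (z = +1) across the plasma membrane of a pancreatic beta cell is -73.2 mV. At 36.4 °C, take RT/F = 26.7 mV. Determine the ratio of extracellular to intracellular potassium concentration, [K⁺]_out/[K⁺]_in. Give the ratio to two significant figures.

0.064

ln([out]/[in]) = E·z/(26.7) = -73.2 × 1 / 26.7 = -2.7416
[out]/[in] = e^(-2.7416) = 0.06447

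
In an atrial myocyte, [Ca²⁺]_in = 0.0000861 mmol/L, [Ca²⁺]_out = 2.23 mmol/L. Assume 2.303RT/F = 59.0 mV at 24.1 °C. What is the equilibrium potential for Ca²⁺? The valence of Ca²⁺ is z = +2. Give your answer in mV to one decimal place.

130.2 mV

E = (59.0/z) · log₁₀([Ca²⁺]_out/[Ca²⁺]_in) with z = +2.
= (59.0/2) · log₁₀(2.23/0.0000861) = 29.50 · log₁₀(2.59e+04)
= 29.50 · (4.4133) = 130.19 mV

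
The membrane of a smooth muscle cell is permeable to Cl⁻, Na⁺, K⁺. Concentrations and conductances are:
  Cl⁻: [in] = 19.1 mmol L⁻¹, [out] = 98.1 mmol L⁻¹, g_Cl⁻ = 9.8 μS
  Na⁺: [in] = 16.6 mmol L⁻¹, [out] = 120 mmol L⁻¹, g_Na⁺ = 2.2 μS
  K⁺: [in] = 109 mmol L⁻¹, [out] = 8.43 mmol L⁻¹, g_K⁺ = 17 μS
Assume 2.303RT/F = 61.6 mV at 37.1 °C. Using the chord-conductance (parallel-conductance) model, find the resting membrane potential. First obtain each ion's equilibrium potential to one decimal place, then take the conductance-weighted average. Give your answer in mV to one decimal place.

E_Cl⁻ = (61.6/-1)·log₁₀(98.1/19.1) = -43.8 mV
E_Na⁺ = (61.6/1)·log₁₀(120/16.6) = 52.9 mV
E_K⁺ = (61.6/1)·log₁₀(8.43/109) = -68.5 mV
Vm = (Σ gᵢEᵢ)/(Σ gᵢ) = (9.8·-43.8 + 2.2·52.9 + 17·-68.5) / (9.8 + 2.2 + 17)
= -1477.36 / 29 = -50.94 mV

-50.9 mV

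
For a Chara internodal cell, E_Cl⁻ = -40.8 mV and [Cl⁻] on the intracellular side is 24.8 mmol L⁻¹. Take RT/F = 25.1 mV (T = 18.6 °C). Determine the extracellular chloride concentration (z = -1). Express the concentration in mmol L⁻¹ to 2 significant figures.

130 mmol L⁻¹

Nernst: E = (25.1/-1) · ln([out]/[in]), so ln([out]/[in]) = -40.8 × -1 / 25.1 = 1.6255.
[out]/[in] = e^(1.6255) = 5.081.
[out] = 5.081 × 24.8 = 126 mmol L⁻¹.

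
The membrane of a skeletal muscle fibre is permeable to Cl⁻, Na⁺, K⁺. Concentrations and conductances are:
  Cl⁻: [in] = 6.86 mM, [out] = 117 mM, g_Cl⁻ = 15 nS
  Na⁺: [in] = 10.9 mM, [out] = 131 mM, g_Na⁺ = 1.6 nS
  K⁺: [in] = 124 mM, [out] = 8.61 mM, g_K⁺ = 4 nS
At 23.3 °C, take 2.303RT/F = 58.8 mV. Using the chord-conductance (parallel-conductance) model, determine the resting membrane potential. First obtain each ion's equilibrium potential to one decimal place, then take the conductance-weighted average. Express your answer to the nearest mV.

E_Cl⁻ = (58.8/-1)·log₁₀(117/6.86) = -72.4 mV
E_Na⁺ = (58.8/1)·log₁₀(131/10.9) = 63.5 mV
E_K⁺ = (58.8/1)·log₁₀(8.61/124) = -68.1 mV
Vm = (Σ gᵢEᵢ)/(Σ gᵢ) = (15·-72.4 + 1.6·63.5 + 4·-68.1) / (15 + 1.6 + 4)
= -1256.80 / 20.6 = -61.01 mV

-61 mV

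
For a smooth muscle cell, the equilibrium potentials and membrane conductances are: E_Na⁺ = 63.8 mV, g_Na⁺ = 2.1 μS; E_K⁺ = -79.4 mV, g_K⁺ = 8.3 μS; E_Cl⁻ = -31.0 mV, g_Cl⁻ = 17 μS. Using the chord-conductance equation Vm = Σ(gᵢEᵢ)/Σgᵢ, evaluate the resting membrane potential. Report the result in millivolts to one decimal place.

-38.4 mV

Σ gᵢEᵢ = 2.1·(63.8) + 8.3·(-79.4) + 17·(-31.0) = -1052.04
Σ gᵢ = 2.1 + 8.3 + 17 = 27.4
Vm = -1052.04 / 27.4 = -38.40 mV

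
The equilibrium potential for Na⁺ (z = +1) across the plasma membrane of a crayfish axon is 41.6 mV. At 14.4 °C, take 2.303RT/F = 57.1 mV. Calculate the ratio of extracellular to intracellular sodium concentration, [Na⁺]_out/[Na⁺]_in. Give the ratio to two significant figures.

5.4

log₁₀([out]/[in]) = E·z/(57.1) = 41.6 × 1 / 57.1 = 0.7285
[out]/[in] = 10^(0.7285) = 5.352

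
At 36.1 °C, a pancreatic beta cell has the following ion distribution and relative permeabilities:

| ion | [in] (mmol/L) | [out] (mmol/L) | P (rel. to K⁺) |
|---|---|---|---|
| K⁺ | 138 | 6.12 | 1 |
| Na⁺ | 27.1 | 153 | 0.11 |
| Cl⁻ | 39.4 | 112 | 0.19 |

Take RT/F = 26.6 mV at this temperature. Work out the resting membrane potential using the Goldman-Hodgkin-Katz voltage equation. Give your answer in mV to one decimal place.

Vm = 26.6 · ln[(Σ P·[cation]ₒ + Σ P·[anion]ᵢ) / (Σ P·[cation]ᵢ + Σ P·[anion]ₒ)]
Numerator = 1×6.12 + 0.11×153 + 0.19×39.4 = 30.44
Denominator = 1×138 + 0.11×27.1 + 0.19×112 = 162.3
Vm = 26.6 · ln(0.18757) = 26.6 × (-1.6736) = -44.52 mV

-44.5 mV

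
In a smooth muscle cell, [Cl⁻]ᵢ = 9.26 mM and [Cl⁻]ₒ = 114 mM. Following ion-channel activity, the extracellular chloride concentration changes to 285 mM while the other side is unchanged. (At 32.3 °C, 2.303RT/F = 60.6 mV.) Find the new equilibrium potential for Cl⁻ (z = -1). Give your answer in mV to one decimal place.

After the shift: [Cl⁻]_out = 285, [Cl⁻]_in = 9.26 mM.
E_new = (60.6/-1)·log₁₀(285/9.26) = -60.60 · (1.4882) = -90.19 mV

-90.2 mV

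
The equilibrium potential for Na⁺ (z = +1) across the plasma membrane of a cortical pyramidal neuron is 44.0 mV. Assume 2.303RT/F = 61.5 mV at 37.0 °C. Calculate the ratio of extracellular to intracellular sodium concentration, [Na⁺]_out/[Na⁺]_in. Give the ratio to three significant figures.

5.19

log₁₀([out]/[in]) = E·z/(61.5) = 44.0 × 1 / 61.5 = 0.7154
[out]/[in] = 10^(0.7154) = 5.193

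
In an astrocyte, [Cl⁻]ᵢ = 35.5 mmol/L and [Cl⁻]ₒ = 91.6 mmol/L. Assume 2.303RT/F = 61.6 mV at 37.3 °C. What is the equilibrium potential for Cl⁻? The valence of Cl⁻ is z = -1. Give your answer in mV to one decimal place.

-25.4 mV

E = (61.6/z) · log₁₀([Cl⁻]_out/[Cl⁻]_in) with z = -1.
For an anion, dividing by z = -1 reverses the sign.
= (61.6/-1) · log₁₀(91.6/35.5) = -61.60 · log₁₀(2.58)
= -61.60 · (0.4117) = -25.36 mV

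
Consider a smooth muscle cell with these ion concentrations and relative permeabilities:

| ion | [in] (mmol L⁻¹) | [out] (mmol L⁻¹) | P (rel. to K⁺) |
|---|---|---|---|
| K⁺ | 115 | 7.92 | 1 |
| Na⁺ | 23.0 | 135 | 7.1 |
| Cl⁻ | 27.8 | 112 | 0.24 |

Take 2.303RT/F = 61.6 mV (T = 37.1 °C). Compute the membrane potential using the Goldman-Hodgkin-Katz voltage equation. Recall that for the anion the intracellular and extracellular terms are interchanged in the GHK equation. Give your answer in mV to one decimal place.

31.0 mV

Vm = 61.6 · log₁₀[(Σ P·[cation]ₒ + Σ P·[anion]ᵢ) / (Σ P·[cation]ᵢ + Σ P·[anion]ₒ)]
Numerator = 1×7.92 + 7.1×135 + 0.24×27.8 = 973.1
Denominator = 1×115 + 7.1×23.0 + 0.24×112 = 305.2
Vm = 61.6 · log₁₀(3.1886) = 61.6 × (0.5036) = 31.02 mV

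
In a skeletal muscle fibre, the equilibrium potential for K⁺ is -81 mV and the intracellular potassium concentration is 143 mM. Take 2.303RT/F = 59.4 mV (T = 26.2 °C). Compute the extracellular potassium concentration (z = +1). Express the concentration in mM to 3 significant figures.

Nernst: E = (59.4/1) · log₁₀([out]/[in]), so log₁₀([out]/[in]) = -81.0 × 1 / 59.4 = -1.3636.
[out]/[in] = 10^(-1.3636) = 0.04329.
[out] = 0.04329 × 143 = 6.19 mM.

6.19 mM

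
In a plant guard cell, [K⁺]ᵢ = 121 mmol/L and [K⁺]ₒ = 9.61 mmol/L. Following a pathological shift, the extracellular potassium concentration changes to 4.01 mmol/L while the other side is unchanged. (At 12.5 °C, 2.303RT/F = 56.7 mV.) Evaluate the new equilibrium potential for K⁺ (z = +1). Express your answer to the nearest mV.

-84 mV

After the shift: [K⁺]_out = 4.01, [K⁺]_in = 121 mmol/L.
E_new = (56.7/1)·log₁₀(4.01/121) = 56.70 · (-1.4796) = -83.90 mV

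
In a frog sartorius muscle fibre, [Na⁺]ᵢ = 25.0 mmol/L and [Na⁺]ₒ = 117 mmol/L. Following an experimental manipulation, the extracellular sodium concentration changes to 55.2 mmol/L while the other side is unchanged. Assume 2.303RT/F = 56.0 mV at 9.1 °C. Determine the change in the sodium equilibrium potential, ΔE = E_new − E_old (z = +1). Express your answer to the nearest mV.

-18 mV

E_old = (56.0/1)·log₁₀(117/25.0) = 37.53 mV
E_new = (56.0/1)·log₁₀(55.2/25.0) = 19.26 mV
ΔE = 19.26 − (37.53) = -18.27 mV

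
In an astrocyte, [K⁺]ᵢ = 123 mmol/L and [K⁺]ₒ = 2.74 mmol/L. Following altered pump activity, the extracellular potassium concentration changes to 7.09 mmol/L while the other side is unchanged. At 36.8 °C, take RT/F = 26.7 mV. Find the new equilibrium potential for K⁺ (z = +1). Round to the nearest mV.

After the shift: [K⁺]_out = 7.09, [K⁺]_in = 123 mmol/L.
E_new = (26.7/1)·ln(7.09/123) = 26.70 · (-2.8535) = -76.19 mV

-76 mV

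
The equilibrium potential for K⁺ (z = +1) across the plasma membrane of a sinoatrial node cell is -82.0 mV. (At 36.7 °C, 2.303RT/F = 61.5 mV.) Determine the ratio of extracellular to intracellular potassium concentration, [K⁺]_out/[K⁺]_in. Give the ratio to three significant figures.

log₁₀([out]/[in]) = E·z/(61.5) = -82.0 × 1 / 61.5 = -1.3333
[out]/[in] = 10^(-1.3333) = 0.04642

0.0464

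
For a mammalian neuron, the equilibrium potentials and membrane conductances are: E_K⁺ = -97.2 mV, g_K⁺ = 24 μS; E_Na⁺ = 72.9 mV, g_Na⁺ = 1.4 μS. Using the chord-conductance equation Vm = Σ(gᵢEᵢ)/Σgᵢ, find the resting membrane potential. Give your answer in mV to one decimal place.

-87.8 mV

Σ gᵢEᵢ = 24·(-97.2) + 1.4·(72.9) = -2230.74
Σ gᵢ = 24 + 1.4 = 25.4
Vm = -2230.74 / 25.4 = -87.82 mV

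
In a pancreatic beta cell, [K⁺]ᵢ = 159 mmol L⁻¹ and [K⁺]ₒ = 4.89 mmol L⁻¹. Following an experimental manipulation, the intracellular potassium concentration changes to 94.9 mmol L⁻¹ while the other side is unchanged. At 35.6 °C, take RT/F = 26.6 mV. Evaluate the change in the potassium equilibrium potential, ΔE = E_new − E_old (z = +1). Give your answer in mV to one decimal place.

13.7 mV

E_old = (26.6/1)·ln(4.89/159) = -92.61 mV
E_new = (26.6/1)·ln(4.89/94.9) = -78.89 mV
ΔE = -78.89 − (-92.61) = 13.73 mV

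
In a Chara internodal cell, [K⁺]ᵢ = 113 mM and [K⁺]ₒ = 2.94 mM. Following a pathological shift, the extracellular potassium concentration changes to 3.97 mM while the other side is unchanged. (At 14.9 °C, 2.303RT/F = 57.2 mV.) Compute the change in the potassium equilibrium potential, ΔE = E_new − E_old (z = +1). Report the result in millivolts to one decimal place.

E_old = (57.2/1)·log₁₀(2.94/113) = -90.65 mV
E_new = (57.2/1)·log₁₀(3.97/113) = -83.19 mV
ΔE = -83.19 − (-90.65) = 7.46 mV

7.5 mV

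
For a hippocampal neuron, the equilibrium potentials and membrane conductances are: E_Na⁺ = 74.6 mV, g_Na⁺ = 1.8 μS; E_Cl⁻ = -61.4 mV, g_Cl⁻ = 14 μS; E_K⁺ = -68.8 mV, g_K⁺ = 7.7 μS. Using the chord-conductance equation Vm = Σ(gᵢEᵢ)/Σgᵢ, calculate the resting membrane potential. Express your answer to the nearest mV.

Σ gᵢEᵢ = 1.8·(74.6) + 14·(-61.4) + 7.7·(-68.8) = -1255.08
Σ gᵢ = 1.8 + 14 + 7.7 = 23.5
Vm = -1255.08 / 23.5 = -53.41 mV

-53 mV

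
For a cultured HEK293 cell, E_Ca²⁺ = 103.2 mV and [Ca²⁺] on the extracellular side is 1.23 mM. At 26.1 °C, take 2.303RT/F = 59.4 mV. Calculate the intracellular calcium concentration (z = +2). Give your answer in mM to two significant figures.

0.00041 mM

Nernst: E = (59.4/2) · log₁₀([out]/[in]), so log₁₀([out]/[in]) = 103.2 × 2 / 59.4 = 3.4747.
[out]/[in] = 10^(3.4747) = 2984.
[in] = 1.23 / 2984 = 0.0004122 mM.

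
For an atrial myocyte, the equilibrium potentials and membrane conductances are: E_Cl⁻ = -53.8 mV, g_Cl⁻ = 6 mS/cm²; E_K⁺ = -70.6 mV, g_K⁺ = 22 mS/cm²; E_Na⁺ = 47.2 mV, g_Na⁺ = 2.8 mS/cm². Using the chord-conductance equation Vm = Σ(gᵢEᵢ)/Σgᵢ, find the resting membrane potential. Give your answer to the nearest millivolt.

Σ gᵢEᵢ = 6·(-53.8) + 22·(-70.6) + 2.8·(47.2) = -1743.84
Σ gᵢ = 6 + 22 + 2.8 = 30.8
Vm = -1743.84 / 30.8 = -56.62 mV

-57 mV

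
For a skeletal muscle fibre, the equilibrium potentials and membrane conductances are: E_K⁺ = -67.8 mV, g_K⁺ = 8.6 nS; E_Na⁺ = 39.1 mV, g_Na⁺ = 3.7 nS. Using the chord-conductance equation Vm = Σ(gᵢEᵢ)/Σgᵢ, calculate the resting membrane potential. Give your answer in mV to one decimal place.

-35.6 mV

Σ gᵢEᵢ = 8.6·(-67.8) + 3.7·(39.1) = -438.41
Σ gᵢ = 8.6 + 3.7 = 12.3
Vm = -438.41 / 12.3 = -35.64 mV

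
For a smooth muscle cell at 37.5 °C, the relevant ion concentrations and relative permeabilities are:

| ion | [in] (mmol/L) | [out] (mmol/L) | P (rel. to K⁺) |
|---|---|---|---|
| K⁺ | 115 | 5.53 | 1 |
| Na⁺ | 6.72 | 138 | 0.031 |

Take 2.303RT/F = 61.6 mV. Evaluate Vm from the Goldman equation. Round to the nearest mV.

-66 mV

Vm = 61.6 · log₁₀[(Σ P·[cation]ₒ + Σ P·[anion]ᵢ) / (Σ P·[cation]ᵢ + Σ P·[anion]ₒ)]
Numerator = 1×5.53 + 0.031×138 = 9.808
Denominator = 1×115 + 0.031×6.72 = 115.2
Vm = 61.6 · log₁₀(0.085133) = 61.6 × (-1.0699) = -65.91 mV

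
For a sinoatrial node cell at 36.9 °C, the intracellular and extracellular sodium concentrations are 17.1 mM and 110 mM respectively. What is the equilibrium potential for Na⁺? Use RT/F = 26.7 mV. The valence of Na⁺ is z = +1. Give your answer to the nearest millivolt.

E = (26.7/z) · ln([Na⁺]_out/[Na⁺]_in) with z = +1.
= (26.7/1) · ln(110/17.1) = 26.70 · ln(6.433)
= 26.70 · (1.8614) = 49.70 mV

50 mV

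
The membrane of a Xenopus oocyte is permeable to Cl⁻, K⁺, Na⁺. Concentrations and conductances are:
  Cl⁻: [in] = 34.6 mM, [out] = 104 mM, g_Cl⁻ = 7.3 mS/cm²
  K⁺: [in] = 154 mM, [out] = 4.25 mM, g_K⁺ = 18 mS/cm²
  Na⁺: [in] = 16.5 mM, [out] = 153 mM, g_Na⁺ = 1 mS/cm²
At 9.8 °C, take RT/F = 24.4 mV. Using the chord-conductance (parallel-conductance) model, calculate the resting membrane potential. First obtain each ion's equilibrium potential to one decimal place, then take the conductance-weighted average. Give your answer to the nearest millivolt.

E_Cl⁻ = (24.4/-1)·ln(104/34.6) = -26.9 mV
E_K⁺ = (24.4/1)·ln(4.25/154) = -87.6 mV
E_Na⁺ = (24.4/1)·ln(153/16.5) = 54.3 mV
Vm = (Σ gᵢEᵢ)/(Σ gᵢ) = (7.3·-26.9 + 18·-87.6 + 1·54.3) / (7.3 + 18 + 1)
= -1718.87 / 26.3 = -65.36 mV

-65 mV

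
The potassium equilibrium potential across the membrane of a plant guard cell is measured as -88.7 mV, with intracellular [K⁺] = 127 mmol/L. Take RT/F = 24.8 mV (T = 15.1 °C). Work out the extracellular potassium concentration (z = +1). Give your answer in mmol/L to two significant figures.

3.6 mmol/L

Nernst: E = (24.8/1) · ln([out]/[in]), so ln([out]/[in]) = -88.7 × 1 / 24.8 = -3.5766.
[out]/[in] = e^(-3.5766) = 0.02797.
[out] = 0.02797 × 127 = 3.552 mmol/L.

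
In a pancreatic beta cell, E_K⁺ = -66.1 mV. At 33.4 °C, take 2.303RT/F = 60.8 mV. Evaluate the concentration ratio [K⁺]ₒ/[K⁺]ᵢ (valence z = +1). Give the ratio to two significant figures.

log₁₀([out]/[in]) = E·z/(60.8) = -66.1 × 1 / 60.8 = -1.0872
[out]/[in] = 10^(-1.0872) = 0.08181

0.082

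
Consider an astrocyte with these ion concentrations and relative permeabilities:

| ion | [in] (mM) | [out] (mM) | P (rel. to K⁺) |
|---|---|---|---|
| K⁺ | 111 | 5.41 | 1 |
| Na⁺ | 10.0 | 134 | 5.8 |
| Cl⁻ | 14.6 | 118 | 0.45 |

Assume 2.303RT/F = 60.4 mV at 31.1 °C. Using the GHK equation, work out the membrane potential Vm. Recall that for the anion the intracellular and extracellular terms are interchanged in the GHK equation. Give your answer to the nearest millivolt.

Vm = 60.4 · log₁₀[(Σ P·[cation]ₒ + Σ P·[anion]ᵢ) / (Σ P·[cation]ᵢ + Σ P·[anion]ₒ)]
Numerator = 1×5.41 + 5.8×134 + 0.45×14.6 = 789.2
Denominator = 1×111 + 5.8×10.0 + 0.45×118 = 222.1
Vm = 60.4 · log₁₀(3.5533) = 60.4 × (0.5506) = 33.26 mV

33 mV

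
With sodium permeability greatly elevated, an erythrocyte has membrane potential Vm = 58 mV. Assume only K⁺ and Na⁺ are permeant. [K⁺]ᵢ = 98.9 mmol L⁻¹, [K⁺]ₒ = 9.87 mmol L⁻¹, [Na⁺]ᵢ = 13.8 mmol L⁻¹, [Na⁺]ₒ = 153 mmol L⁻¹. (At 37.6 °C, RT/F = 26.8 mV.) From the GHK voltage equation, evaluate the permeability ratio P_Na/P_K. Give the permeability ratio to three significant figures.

Let α = P_Na/P_K. GHK: Vm = 26.8·ln[(Kₒ + α·Naₒ)/(Kᵢ + α·Naᵢ)].
e^(Vm/26.8) = e^(58.0/26.8) = 8.7075
So 8.7075·(Kᵢ + α·Naᵢ) = Kₒ + α·Naₒ → α = (8.7075·98.9 − 9.87) / (153.0 − 8.7075·13.8)
α = (861.2 − 9.87) / (153.0 − 120.2) = 851.3/32.84 = 25.92

25.9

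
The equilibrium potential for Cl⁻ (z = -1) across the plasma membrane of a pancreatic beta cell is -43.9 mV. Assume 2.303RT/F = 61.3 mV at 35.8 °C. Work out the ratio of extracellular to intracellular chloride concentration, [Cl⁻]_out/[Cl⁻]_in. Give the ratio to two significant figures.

5.2

log₁₀([out]/[in]) = E·z/(61.3) = -43.9 × -1 / 61.3 = 0.7162
[out]/[in] = 10^(0.7162) = 5.202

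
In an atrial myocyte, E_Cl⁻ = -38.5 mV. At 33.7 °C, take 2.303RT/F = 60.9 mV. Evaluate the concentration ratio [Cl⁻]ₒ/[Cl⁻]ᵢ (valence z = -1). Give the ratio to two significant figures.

4.3

log₁₀([out]/[in]) = E·z/(60.9) = -38.5 × -1 / 60.9 = 0.6322
[out]/[in] = 10^(0.6322) = 4.287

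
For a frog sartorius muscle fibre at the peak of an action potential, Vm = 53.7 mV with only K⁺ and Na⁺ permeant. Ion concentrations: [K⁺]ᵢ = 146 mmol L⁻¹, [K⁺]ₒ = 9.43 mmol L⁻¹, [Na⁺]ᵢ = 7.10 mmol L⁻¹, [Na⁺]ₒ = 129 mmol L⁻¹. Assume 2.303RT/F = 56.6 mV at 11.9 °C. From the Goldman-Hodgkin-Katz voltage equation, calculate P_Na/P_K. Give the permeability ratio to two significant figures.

Let α = P_Na/P_K. GHK: Vm = 56.6·log₁₀[(Kₒ + α·Naₒ)/(Kᵢ + α·Naᵢ)].
10^(Vm/56.6) = 10^(53.7/56.6) = 8.8872
So 8.8872·(Kᵢ + α·Naᵢ) = Kₒ + α·Naₒ → α = (8.8872·146.0 − 9.43) / (129.0 − 8.8872·7.1)
α = (1298 − 9.43) / (129.0 − 63.1) = 1288/65.9 = 19.55

20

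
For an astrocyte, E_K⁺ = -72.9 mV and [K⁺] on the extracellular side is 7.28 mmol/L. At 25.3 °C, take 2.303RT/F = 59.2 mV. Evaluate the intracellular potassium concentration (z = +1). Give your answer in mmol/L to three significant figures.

Nernst: E = (59.2/1) · log₁₀([out]/[in]), so log₁₀([out]/[in]) = -72.9 × 1 / 59.2 = -1.2314.
[out]/[in] = 10^(-1.2314) = 0.05869.
[in] = 7.28 / 0.05869 = 124 mmol/L.

124 mmol/L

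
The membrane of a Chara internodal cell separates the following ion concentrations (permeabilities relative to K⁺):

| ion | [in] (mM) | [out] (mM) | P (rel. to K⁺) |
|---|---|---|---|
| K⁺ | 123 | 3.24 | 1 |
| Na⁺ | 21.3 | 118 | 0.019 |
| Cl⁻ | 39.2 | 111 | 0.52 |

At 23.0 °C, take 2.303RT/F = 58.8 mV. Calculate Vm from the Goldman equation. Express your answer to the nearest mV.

-50 mV

Vm = 58.8 · log₁₀[(Σ P·[cation]ₒ + Σ P·[anion]ᵢ) / (Σ P·[cation]ᵢ + Σ P·[anion]ₒ)]
Numerator = 1×3.24 + 0.019×118 + 0.52×39.2 = 25.87
Denominator = 1×123 + 0.019×21.3 + 0.52×111 = 181.1
Vm = 58.8 · log₁₀(0.14281) = 58.8 × (-0.8452) = -49.70 mV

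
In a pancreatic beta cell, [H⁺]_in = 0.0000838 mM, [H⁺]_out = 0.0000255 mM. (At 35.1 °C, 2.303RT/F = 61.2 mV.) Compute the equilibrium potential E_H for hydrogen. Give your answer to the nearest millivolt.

-32 mV

E = (61.2/z) · log₁₀([H⁺]_out/[H⁺]_in) with z = +1.
= (61.2/1) · log₁₀(0.0000255/0.0000838) = 61.20 · log₁₀(0.3043)
= 61.20 · (-0.5167) = -31.62 mV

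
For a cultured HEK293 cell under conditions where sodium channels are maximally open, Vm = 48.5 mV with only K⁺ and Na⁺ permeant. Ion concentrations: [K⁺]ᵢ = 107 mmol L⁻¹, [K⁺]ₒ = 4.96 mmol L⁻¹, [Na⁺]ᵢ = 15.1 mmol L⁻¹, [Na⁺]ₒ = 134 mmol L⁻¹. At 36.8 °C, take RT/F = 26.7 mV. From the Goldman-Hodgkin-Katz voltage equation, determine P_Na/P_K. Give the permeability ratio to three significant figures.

15.9

Let α = P_Na/P_K. GHK: Vm = 26.7·ln[(Kₒ + α·Naₒ)/(Kᵢ + α·Naᵢ)].
e^(Vm/26.7) = e^(48.5/26.7) = 6.1502
So 6.1502·(Kᵢ + α·Naᵢ) = Kₒ + α·Naₒ → α = (6.1502·107.0 − 4.96) / (134.0 − 6.1502·15.1)
α = (658.1 − 4.96) / (134.0 − 92.87) = 653.1/41.13 = 15.88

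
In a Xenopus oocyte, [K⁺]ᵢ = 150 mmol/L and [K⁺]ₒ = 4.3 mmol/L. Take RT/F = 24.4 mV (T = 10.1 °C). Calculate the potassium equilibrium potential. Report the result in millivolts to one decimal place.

E = (24.4/z) · ln([K⁺]_out/[K⁺]_in) with z = +1.
= (24.4/1) · ln(4.3/150) = 24.40 · ln(0.02867)
= 24.40 · (-3.5520) = -86.67 mV

-86.7 mV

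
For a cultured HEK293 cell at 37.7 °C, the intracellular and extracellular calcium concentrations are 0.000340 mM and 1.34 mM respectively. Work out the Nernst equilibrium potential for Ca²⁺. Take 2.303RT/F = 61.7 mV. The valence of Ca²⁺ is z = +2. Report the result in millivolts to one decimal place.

E = (61.7/z) · log₁₀([Ca²⁺]_out/[Ca²⁺]_in) with z = +2.
= (61.7/2) · log₁₀(1.34/0.000340) = 30.85 · log₁₀(3941)
= 30.85 · (3.5956) = 110.93 mV

110.9 mV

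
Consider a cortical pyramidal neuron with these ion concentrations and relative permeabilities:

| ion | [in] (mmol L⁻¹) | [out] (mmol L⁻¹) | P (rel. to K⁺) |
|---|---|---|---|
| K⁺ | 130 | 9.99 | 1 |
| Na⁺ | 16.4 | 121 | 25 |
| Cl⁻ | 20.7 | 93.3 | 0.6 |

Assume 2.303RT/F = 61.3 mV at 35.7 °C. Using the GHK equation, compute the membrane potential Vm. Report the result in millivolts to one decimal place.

43.4 mV

Vm = 61.3 · log₁₀[(Σ P·[cation]ₒ + Σ P·[anion]ᵢ) / (Σ P·[cation]ᵢ + Σ P·[anion]ₒ)]
Numerator = 1×9.99 + 25×121 + 0.6×20.7 = 3047
Denominator = 1×130 + 25×16.4 + 0.6×93.3 = 596
Vm = 61.3 · log₁₀(5.1133) = 61.3 × (0.7087) = 43.44 mV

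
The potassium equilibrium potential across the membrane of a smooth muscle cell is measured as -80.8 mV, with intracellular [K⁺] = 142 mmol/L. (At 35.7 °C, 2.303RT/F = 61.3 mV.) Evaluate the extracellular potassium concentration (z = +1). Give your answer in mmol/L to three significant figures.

Nernst: E = (61.3/1) · log₁₀([out]/[in]), so log₁₀([out]/[in]) = -80.8 × 1 / 61.3 = -1.3181.
[out]/[in] = 10^(-1.3181) = 0.04807.
[out] = 0.04807 × 142 = 6.826 mmol/L.

6.83 mmol/L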